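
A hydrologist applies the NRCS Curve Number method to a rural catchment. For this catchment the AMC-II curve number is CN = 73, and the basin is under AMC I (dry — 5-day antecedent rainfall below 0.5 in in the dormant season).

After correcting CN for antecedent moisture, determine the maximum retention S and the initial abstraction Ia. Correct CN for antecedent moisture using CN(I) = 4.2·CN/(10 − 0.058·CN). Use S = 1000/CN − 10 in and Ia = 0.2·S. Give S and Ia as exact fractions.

CN(I) from CN(II)=73: (4.2·73)/(10 − 0.058·73) = 51100/961 ≈ 53.174
Max retention: S = 1000/(51100/961) − 10 = 4500/511 in (≈ 8.806 in)
Ia = 0.2·(4500/511) = 900/511 in ≈ 1.761 in

S = 4500/511 in ≈ 8.806 in; Ia = 900/511 in ≈ 1.761 in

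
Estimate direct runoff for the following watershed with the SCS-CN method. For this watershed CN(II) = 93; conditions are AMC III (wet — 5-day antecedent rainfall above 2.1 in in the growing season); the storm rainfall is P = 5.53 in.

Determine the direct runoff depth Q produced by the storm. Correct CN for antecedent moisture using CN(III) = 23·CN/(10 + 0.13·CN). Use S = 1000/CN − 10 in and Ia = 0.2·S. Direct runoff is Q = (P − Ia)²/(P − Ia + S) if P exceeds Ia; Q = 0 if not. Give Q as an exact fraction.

Q = 27882654361/5408033700 in ≈ 5.156 in

CN(III) from CN(II)=93: (23·93)/(10 + 0.13·93) = 213900/2209 ≈ 96.831
Max retention: S = 1000/(213900/2209) − 10 = 700/2139 in (≈ 0.327 in)
Ia = 0.2S: 0.2·0.327 = 0.065 in (exactly 140/2139)
Excess rainfall: 5.530 − 0.065 = 5.465 in; P > Ia so Q > 0
Q: (1168867/213900)² ÷ (1238867/213900) = 27882654361/5408033700 in (≈ 5.156 in)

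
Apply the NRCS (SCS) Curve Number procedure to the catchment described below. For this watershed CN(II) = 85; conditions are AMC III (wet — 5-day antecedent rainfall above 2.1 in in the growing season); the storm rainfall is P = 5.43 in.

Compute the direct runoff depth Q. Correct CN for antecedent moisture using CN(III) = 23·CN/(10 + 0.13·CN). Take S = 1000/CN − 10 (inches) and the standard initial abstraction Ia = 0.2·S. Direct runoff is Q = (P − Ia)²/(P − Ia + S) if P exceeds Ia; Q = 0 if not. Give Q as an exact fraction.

Q = 4729450441/1026648700 in ≈ 4.607 in

Wet (AMC III): CN(III) = 23·85/(10 + 0.13·85) = 1955/(421/20) = 39100/421 ≈ 92.874
Max retention: S = 1000/(39100/421) − 10 = 300/391 in (≈ 0.767 in)
Ia = 0.2·(300/391) = 60/391 in ≈ 0.153 in
Excess rainfall: 5.430 − 0.153 = 5.277 in; P > Ia so Q > 0
Runoff Q = (P−Ia)²/(P−Ia+S) = (5.277)²/(5.277+0.767) = 4729450441/1026648700 ≈ 4.607 in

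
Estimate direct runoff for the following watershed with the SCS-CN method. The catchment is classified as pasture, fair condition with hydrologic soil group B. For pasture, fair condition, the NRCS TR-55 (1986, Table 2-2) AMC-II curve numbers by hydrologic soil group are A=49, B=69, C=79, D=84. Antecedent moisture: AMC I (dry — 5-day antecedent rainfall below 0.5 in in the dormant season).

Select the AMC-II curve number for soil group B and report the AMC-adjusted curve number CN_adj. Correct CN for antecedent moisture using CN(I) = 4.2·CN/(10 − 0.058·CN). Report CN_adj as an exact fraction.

CN_adj = 144900/2999 ≈ 48.316

NRCS table: pasture, fair condition, soil group B → CN(II) = 69
Dry (AMC I): CN(I) = 4.2·69/(10 − 0.058·69) = (1449/5)/(2999/500) = 144900/2999 ≈ 48.316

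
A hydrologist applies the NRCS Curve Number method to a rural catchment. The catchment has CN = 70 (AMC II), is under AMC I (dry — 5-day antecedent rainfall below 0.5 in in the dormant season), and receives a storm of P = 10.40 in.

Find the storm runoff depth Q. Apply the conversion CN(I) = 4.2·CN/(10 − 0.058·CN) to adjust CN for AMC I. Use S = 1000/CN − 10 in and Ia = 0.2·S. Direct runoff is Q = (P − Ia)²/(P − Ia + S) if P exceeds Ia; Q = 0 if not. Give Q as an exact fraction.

Q = 1048576/278565 in ≈ 3.764 in

Dry (AMC I): CN(I) = 4.2·70/(10 − 0.058·70) = 294/(297/50) = 4900/99 ≈ 49.495
Retention S: 1000/CN − 10 with CN=49.495 → S = 500/49 ≈ 10.204 in
Initial abstraction Ia = S/5 = (500/49)/5 = 100/49 ≈ 2.041 in
Since P=10.400 > Ia=2.041: effective rainfall P−Ia = 2048/245 in
Q: (2048/245)² ÷ (4548/245) = 1048576/278565 in (≈ 3.764 in)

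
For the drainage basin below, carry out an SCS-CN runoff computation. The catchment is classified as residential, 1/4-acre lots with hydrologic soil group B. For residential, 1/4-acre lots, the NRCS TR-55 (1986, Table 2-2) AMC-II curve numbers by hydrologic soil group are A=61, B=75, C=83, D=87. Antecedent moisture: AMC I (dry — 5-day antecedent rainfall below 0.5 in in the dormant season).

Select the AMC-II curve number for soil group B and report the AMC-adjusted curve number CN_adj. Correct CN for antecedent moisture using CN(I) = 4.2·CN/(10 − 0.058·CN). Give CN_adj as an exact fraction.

CN_adj = 6300/113 ≈ 55.752

NRCS table: residential, 1/4-acre lots, soil group B → CN(II) = 75
Dry (AMC I): CN(I) = 4.2·75/(10 − 0.058·75) = 315/(113/20) = 6300/113 ≈ 55.752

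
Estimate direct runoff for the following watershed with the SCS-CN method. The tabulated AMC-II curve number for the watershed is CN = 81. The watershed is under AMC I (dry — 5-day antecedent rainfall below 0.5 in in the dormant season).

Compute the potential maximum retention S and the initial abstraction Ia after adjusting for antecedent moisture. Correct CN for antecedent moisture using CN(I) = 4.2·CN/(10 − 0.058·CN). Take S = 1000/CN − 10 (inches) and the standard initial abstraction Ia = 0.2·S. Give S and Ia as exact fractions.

Dry (AMC I): CN(I) = 4.2·81/(10 − 0.058·81) = (1701/5)/(2651/500) = 170100/2651 ≈ 64.164
Max retention: S = 1000/(170100/2651) − 10 = 9500/1701 in (≈ 5.585 in)
Initial abstraction Ia = S/5 = (9500/1701)/5 = 1900/1701 ≈ 1.117 in

S = 9500/1701 in ≈ 5.585 in; Ia = 1900/1701 in ≈ 1.117 in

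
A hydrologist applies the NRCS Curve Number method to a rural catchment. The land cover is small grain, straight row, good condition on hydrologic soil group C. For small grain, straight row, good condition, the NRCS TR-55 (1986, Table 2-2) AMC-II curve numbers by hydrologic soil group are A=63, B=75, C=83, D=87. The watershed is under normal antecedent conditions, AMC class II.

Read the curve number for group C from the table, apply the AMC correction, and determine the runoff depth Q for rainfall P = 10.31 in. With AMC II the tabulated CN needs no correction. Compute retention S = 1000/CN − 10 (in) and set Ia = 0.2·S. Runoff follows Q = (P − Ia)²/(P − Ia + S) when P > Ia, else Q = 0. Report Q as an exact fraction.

NRCS table: small grain, straight row, good condition, soil group C → CN(II) = 83
CN(II) = 83; AMC II needs no correction.
Retention S: 1000/CN − 10 with CN=83.000 → S = 170/83 ≈ 2.048 in
Ia = 0.2·(170/83) = 34/83 in ≈ 0.410 in
P − Ia = 10.310 − 0.410 = 82173/8300 ≈ 9.900 in (> 0, runoff occurs)
Q: (82173/8300)² ÷ (99173/8300) = 6752401929/823135900 in (≈ 8.203 in)

Q = 6752401929/823135900 in ≈ 8.203 in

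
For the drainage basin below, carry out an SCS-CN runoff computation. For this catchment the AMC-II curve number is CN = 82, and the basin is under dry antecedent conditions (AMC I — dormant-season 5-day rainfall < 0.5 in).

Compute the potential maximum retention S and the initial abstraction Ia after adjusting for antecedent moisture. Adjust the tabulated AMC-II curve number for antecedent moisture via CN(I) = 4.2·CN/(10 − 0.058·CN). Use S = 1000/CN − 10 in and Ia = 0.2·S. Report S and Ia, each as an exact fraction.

S = 1500/287 in ≈ 5.226 in; Ia = 300/287 in ≈ 1.045 in

Adjust CN=82 to AMC I: 4.2·82/(10 − 0.058·82) → (1722/5) ÷ (1311/250) = 28700/437 ≈ 65.675
Max retention: S = 1000/(28700/437) − 10 = 1500/287 in (≈ 5.226 in)
Ia = 0.2S: 0.2·5.226 = 1.045 in (exactly 300/287)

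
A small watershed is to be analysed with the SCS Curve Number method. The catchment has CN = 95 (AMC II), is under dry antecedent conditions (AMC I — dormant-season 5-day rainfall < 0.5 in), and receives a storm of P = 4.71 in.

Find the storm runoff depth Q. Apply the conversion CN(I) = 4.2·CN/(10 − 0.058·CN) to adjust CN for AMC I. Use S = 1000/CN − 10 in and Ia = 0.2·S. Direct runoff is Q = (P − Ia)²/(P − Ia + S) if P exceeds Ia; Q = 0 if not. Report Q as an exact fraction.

Dry (AMC I): CN(I) = 4.2·95/(10 − 0.058·95) = 399/(449/100) = 39900/449 ≈ 88.864
Retention S: 1000/CN − 10 with CN=88.864 → S = 500/399 ≈ 1.253 in
Initial abstraction Ia = S/5 = (500/399)/5 = 100/399 ≈ 0.251 in
P − Ia = 4.710 − 0.251 = 177929/39900 ≈ 4.459 in (> 0, runoff occurs)
Runoff Q = (P−Ia)²/(P−Ia+S) = (4.459)²/(4.459+1.253) = 31658729041/9094367100 ≈ 3.481 in

Q = 31658729041/9094367100 in ≈ 3.481 in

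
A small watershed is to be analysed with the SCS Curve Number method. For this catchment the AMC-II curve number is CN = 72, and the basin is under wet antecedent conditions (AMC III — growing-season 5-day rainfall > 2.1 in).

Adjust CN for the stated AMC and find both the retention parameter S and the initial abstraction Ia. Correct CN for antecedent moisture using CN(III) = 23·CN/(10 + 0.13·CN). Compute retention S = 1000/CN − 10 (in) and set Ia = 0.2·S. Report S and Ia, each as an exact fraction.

Adjust CN=72 to AMC III: 23·72/(10 + 0.13·72) → 1656 ÷ (484/25) = 10350/121 ≈ 85.537
Retention S: 1000/CN − 10 with CN=85.537 → S = 350/207 ≈ 1.691 in
Ia = 0.2·(350/207) = 70/207 in ≈ 0.338 in

S = 350/207 in ≈ 1.691 in; Ia = 70/207 in ≈ 0.338 in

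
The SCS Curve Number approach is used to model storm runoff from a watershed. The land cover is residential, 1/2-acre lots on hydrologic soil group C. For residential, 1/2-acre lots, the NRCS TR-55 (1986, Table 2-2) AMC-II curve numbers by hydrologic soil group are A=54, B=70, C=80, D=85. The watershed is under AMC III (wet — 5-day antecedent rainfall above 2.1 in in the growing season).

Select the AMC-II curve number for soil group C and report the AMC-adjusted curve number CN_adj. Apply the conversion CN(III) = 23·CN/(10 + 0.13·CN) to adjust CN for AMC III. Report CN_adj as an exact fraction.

NRCS table: residential, 1/2-acre lots, soil group C → CN(II) = 80
Wet (AMC III): CN(III) = 23·80/(10 + 0.13·80) = 1840/(102/5) = 4600/51 ≈ 90.196

CN_adj = 4600/51 ≈ 90.196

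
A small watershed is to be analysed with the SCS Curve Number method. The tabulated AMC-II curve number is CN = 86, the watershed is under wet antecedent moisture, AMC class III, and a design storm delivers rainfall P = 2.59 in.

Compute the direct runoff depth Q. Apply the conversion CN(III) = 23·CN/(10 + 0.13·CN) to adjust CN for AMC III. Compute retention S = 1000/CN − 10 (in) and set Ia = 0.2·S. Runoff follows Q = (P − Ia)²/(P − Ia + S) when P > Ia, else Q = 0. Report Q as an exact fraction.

CN(III) from CN(II)=86: (23·86)/(10 + 0.13·86) = 98900/1059 ≈ 93.390
Retention S: 1000/CN − 10 with CN=93.390 → S = 700/989 ≈ 0.708 in
Ia = 0.2·(700/989) = 140/989 in ≈ 0.142 in
Since P=2.590 > Ia=0.142: effective rainfall P−Ia = 242151/98900 in
Runoff Q = (P−Ia)²/(P−Ia+S) = (2.448)²/(2.448+0.708) = 8376729543/4410247700 ≈ 1.899 in

Q = 8376729543/4410247700 in ≈ 1.899 in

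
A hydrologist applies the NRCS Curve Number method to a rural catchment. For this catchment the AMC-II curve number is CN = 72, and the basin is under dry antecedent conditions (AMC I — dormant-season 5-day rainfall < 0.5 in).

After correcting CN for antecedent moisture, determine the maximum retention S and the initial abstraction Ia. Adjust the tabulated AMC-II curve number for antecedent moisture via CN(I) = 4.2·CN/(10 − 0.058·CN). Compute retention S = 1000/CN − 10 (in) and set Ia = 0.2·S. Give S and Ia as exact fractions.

S = 250/27 in ≈ 9.259 in; Ia = 50/27 in ≈ 1.852 in

Dry (AMC I): CN(I) = 4.2·72/(10 − 0.058·72) = (1512/5)/(728/125) = 675/13 ≈ 51.923
S = 1000/(675/13) − 10 = 250/27 in ≈ 9.259 in
Ia = 0.2S: 0.2·9.259 = 1.852 in (exactly 50/27)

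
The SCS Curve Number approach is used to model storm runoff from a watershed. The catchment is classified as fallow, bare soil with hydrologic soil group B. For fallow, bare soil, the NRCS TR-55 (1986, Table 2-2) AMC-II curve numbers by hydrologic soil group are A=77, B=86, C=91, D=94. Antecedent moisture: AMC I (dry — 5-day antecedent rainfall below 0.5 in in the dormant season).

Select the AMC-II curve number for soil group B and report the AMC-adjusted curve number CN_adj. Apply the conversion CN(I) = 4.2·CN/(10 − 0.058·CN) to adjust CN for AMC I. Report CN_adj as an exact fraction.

CN_adj = 12900/179 ≈ 72.067

NRCS table: fallow, bare soil, soil group B → CN(II) = 86
Dry (AMC I): CN(I) = 4.2·86/(10 − 0.058·86) = (1806/5)/(1253/250) = 12900/179 ≈ 72.067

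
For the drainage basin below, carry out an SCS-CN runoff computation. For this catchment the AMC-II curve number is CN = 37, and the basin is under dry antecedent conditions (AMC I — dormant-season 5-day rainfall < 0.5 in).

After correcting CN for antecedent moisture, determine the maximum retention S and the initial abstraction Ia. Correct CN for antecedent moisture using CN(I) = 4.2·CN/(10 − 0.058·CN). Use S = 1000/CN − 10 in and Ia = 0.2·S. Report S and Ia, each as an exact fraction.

Adjust CN=37 to AMC I: 4.2·37/(10 − 0.058·37) → (777/5) ÷ (3927/500) = 3700/187 ≈ 19.786
Retention S: 1000/CN − 10 with CN=19.786 → S = 1500/37 ≈ 40.541 in
Ia = 0.2·(1500/37) = 300/37 in ≈ 8.108 in

S = 1500/37 in ≈ 40.541 in; Ia = 300/37 in ≈ 8.108 in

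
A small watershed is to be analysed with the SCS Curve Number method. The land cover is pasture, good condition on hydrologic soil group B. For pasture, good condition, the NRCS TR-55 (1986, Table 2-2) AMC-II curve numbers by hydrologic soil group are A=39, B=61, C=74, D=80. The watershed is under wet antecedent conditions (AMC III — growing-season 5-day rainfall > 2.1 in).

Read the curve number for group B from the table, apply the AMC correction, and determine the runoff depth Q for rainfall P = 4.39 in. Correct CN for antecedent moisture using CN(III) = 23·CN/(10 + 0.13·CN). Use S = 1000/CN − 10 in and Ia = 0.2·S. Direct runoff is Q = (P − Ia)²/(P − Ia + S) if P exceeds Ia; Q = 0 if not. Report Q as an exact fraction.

Q = 289354698889/130186755100 in ≈ 2.223 in

NRCS table: pasture, good condition, soil group B → CN(II) = 61
Adjust CN=61 to AMC III: 23·61/(10 + 0.13·61) → 1403 ÷ (1793/100) = 140300/1793 ≈ 78.249
Retention S: 1000/CN − 10 with CN=78.249 → S = 3900/1403 ≈ 2.780 in
Initial abstraction Ia = S/5 = (3900/1403)/5 = 780/1403 ≈ 0.556 in
Excess rainfall: 4.390 − 0.556 = 3.834 in; P > Ia so Q > 0
Runoff Q = (P−Ia)²/(P−Ia+S) = (3.834)²/(3.834+2.780) = 289354698889/130186755100 ≈ 2.223 in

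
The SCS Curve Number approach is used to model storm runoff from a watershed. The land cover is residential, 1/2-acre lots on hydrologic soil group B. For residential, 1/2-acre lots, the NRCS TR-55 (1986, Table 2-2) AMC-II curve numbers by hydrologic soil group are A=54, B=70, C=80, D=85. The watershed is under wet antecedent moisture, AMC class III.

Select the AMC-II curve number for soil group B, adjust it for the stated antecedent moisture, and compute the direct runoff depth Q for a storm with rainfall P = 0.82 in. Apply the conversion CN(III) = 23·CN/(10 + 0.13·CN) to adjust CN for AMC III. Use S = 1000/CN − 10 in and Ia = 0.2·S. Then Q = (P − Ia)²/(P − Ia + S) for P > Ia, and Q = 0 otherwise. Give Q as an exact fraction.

NRCS table: residential, 1/2-acre lots, soil group B → CN(II) = 70
CN(III) from CN(II)=70: (23·70)/(10 + 0.13·70) = 16100/191 ≈ 84.293
Retention S: 1000/CN − 10 with CN=84.293 → S = 300/161 ≈ 1.863 in
Ia = 0.2S: 0.2·1.863 = 0.373 in (exactly 60/161)
P − Ia = 0.820 − 0.373 = 3601/8050 ≈ 0.447 in (> 0, runoff occurs)
Q = (3601/8050)²/((3601/8050) + 300/161) = (12967201/64802500)/(18601/8050) = 12967201/149738050 in ≈ 0.087 in

Q = 12967201/149738050 in ≈ 0.087 in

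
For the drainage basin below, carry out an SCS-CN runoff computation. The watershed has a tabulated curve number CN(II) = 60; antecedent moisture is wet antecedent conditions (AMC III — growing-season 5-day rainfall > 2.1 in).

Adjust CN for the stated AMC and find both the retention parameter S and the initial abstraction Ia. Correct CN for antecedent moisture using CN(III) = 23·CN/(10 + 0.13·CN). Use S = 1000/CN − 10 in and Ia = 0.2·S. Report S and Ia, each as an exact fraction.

S = 200/69 in ≈ 2.899 in; Ia = 40/69 in ≈ 0.580 in

Wet (AMC III): CN(III) = 23·60/(10 + 0.13·60) = 1380/(89/5) = 6900/89 ≈ 77.528
Retention S: 1000/CN − 10 with CN=77.528 → S = 200/69 ≈ 2.899 in
Ia = 0.2·(200/69) = 40/69 in ≈ 0.580 in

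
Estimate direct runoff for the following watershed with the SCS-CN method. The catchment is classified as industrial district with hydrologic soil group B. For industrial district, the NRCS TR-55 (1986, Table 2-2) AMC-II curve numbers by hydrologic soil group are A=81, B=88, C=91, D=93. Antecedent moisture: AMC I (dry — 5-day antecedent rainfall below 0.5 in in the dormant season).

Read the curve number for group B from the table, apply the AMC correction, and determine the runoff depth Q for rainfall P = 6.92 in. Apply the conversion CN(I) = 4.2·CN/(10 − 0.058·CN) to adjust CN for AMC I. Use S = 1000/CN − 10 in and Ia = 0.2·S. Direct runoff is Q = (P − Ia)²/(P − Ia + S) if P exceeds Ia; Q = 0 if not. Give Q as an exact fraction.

Q = 145709041/35267925 in ≈ 4.131 in

NRCS table: industrial district, soil group B → CN(II) = 88
Adjust CN=88 to AMC I: 4.2·88/(10 − 0.058·88) → (1848/5) ÷ (612/125) = 3850/51 ≈ 75.490
Retention S: 1000/CN − 10 with CN=75.490 → S = 250/77 ≈ 3.247 in
Initial abstraction Ia = S/5 = (250/77)/5 = 50/77 ≈ 0.649 in
Excess rainfall: 6.920 − 0.649 = 6.271 in; P > Ia so Q > 0
Q: (12071/1925)² ÷ (18321/1925) = 145709041/35267925 in (≈ 4.131 in)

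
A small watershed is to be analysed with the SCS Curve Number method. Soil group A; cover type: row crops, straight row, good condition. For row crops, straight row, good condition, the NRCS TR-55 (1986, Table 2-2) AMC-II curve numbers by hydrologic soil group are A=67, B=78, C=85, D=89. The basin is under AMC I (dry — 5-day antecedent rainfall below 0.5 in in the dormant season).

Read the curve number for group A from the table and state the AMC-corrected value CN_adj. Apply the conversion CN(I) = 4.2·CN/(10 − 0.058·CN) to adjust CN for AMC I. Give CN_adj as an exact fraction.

CN_adj = 46900/1019 ≈ 46.026

NRCS table: row crops, straight row, good condition, soil group A → CN(II) = 67
Dry (AMC I): CN(I) = 4.2·67/(10 − 0.058·67) = (1407/5)/(3057/500) = 46900/1019 ≈ 46.026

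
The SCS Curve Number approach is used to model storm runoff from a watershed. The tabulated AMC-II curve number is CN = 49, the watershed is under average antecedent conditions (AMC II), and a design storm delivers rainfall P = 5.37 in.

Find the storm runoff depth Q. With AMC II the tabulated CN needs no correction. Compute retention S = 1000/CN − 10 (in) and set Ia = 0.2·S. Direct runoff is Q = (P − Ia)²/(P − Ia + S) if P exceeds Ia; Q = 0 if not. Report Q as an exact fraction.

CN(II) = 49; AMC II needs no correction.
Max retention: S = 1000/49 − 10 = 510/49 in (≈ 10.408 in)
Ia = 0.2·(510/49) = 102/49 in ≈ 2.082 in
Excess rainfall: 5.370 − 2.082 = 3.288 in; P > Ia so Q > 0
Q: (16113/4900)² ÷ (67113/4900) = 28847641/36539300 in (≈ 0.789 in)

Q = 28847641/36539300 in ≈ 0.789 in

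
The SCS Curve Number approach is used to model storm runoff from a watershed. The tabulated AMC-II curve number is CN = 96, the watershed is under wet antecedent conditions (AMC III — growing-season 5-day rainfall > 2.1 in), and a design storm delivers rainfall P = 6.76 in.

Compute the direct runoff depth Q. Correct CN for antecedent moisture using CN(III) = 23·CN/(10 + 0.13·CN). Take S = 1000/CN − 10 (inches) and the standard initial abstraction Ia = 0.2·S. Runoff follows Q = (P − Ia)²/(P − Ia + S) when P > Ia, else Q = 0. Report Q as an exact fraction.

CN(III) from CN(II)=96: (23·96)/(10 + 0.13·96) = 27600/281 ≈ 98.221
Retention S: 1000/CN − 10 with CN=98.221 → S = 25/138 ≈ 0.181 in
Ia = 0.2·(25/138) = 5/138 in ≈ 0.036 in
P − Ia = 6.760 − 0.036 = 23197/3450 ≈ 6.724 in (> 0, runoff occurs)
Runoff Q = (P−Ia)²/(P−Ia+S) = (6.724)²/(6.724+0.181) = 538100809/82185900 ≈ 6.547 in

Q = 538100809/82185900 in ≈ 6.547 in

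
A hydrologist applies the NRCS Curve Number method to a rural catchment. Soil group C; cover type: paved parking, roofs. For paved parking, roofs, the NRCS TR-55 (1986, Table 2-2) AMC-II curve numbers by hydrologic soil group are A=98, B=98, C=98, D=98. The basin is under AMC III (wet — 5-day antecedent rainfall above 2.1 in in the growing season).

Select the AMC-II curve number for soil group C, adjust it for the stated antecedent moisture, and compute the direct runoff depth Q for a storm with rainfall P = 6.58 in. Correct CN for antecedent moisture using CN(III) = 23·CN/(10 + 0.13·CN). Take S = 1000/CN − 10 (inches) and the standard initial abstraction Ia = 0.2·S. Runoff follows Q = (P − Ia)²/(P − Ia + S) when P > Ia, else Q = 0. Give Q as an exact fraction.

NRCS table: paved parking, roofs, soil group C → CN(II) = 98
CN(III) from CN(II)=98: (23·98)/(10 + 0.13·98) = 112700/1137 ≈ 99.120
S = 1000/(112700/1137) − 10 = 100/1127 in ≈ 0.089 in
Ia = 0.2·(100/1127) = 20/1127 in ≈ 0.018 in
Since P=6.580 > Ia=0.018: effective rainfall P−Ia = 369783/56350 in
Runoff Q = (P−Ia)²/(P−Ia+S) = (6.562)²/(6.562+0.089) = 136739467089/21119022050 ≈ 6.475 in

Q = 136739467089/21119022050 in ≈ 6.475 in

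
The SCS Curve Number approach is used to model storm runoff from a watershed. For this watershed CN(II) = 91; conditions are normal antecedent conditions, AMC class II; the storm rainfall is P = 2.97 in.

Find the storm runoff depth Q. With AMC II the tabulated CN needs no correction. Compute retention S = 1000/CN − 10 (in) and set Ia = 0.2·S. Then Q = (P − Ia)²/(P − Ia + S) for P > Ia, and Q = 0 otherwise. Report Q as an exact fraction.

AMC II — tabulated CN = 91 applies directly.
S = 1000/91 − 10 = 90/91 in ≈ 0.989 in
Initial abstraction Ia = S/5 = (90/91)/5 = 18/91 ≈ 0.198 in
P − Ia = 2.970 − 0.198 = 25227/9100 ≈ 2.772 in (> 0, runoff occurs)
Q = (25227/9100)²/((25227/9100) + 90/91) = (636401529/82810000)/(34227/9100) = 70711281/34607300 in ≈ 2.043 in

Q = 70711281/34607300 in ≈ 2.043 in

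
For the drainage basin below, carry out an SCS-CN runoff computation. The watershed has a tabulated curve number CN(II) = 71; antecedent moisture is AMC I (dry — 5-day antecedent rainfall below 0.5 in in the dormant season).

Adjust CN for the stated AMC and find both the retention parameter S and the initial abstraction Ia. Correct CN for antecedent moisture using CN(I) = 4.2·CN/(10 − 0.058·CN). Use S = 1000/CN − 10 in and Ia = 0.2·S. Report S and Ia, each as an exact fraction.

S = 14500/1491 in ≈ 9.725 in; Ia = 2900/1491 in ≈ 1.945 in

CN(I) from CN(II)=71: (4.2·71)/(10 − 0.058·71) = 149100/2941 ≈ 50.697
S = 1000/(149100/2941) − 10 = 14500/1491 in ≈ 9.725 in
Ia = 0.2·(14500/1491) = 2900/1491 in ≈ 1.945 in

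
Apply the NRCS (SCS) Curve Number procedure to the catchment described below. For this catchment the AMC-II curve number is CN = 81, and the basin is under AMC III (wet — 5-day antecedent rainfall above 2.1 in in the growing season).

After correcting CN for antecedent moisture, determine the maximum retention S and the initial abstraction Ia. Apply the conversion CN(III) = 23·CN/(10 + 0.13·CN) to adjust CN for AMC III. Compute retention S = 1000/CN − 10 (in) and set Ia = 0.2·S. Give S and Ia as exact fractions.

S = 1900/1863 in ≈ 1.020 in; Ia = 380/1863 in ≈ 0.204 in

Wet (AMC III): CN(III) = 23·81/(10 + 0.13·81) = 1863/(2053/100) = 186300/2053 ≈ 90.745
S = 1000/(186300/2053) − 10 = 1900/1863 in ≈ 1.020 in
Ia = 0.2S: 0.2·1.020 = 0.204 in (exactly 380/1863)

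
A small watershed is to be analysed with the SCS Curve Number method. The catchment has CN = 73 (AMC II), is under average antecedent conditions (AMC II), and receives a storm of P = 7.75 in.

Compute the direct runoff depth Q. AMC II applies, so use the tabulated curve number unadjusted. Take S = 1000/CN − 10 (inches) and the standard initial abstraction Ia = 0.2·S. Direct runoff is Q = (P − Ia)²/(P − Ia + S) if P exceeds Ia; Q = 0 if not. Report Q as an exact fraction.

CN(II) = 73; AMC II needs no correction.
Retention S: 1000/CN − 10 with CN=73.000 → S = 270/73 ≈ 3.699 in
Ia = 0.2·(270/73) = 54/73 in ≈ 0.740 in
P − Ia = 7.750 − 0.740 = 2047/292 ≈ 7.010 in (> 0, runoff occurs)
Runoff Q = (P−Ia)²/(P−Ia+S) = (7.010)²/(7.010+3.699) = 4190209/913084 ≈ 4.589 in

Q = 4190209/913084 in ≈ 4.589 in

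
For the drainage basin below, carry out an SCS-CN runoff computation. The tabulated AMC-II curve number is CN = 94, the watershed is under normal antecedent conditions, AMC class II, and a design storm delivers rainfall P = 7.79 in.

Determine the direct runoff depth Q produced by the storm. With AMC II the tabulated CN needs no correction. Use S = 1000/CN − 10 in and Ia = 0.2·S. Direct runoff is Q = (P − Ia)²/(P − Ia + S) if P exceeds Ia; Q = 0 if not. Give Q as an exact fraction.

CN(II) = 94; AMC II needs no correction.
S = 1000/94 − 10 = 30/47 in ≈ 0.638 in
Ia = 0.2·(30/47) = 6/47 in ≈ 0.128 in
P − Ia = 7.790 − 0.128 = 36013/4700 ≈ 7.662 in (> 0, runoff occurs)
Q = (36013/4700)²/((36013/4700) + 30/47) = (1296936169/22090000)/(39013/4700) = 1296936169/183361100 in ≈ 7.073 in

Q = 1296936169/183361100 in ≈ 7.073 in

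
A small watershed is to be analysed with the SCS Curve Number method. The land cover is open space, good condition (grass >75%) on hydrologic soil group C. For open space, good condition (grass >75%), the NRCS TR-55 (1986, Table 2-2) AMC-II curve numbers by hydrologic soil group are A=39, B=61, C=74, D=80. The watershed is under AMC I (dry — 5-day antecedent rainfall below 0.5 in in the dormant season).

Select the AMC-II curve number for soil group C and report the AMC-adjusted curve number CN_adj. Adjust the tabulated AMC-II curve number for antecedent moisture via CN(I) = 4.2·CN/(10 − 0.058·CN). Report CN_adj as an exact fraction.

CN_adj = 77700/1427 ≈ 54.450

NRCS table: open space, good condition (grass >75%), soil group C → CN(II) = 74
CN(I) from CN(II)=74: (4.2·74)/(10 − 0.058·74) = 77700/1427 ≈ 54.450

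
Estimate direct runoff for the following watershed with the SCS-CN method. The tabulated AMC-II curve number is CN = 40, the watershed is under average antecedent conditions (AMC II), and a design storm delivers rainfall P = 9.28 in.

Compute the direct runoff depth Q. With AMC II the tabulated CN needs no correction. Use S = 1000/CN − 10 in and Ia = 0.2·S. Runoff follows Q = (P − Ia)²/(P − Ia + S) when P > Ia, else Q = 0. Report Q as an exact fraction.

CN(II) = 40; AMC II needs no correction.
S = 1000/40 − 10 = 15 in ≈ 15.000 in
Initial abstraction Ia = S/5 = 15/5 = 3 ≈ 3.000 in
Excess rainfall: 9.280 − 3.000 = 6.280 in; P > Ia so Q > 0
Runoff Q = (P−Ia)²/(P−Ia+S) = (6.280)²/(6.280+15.000) = 24649/13300 ≈ 1.853 in

Q = 24649/13300 in ≈ 1.853 in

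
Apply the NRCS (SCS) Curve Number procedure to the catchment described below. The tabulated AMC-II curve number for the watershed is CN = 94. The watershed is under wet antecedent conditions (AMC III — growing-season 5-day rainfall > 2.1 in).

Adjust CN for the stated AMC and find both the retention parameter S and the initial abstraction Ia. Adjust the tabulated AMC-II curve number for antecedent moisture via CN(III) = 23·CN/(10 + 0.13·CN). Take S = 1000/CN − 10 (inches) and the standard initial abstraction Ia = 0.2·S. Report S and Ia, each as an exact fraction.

Wet (AMC III): CN(III) = 23·94/(10 + 0.13·94) = 2162/(1111/50) = 108100/1111 ≈ 97.300
S = 1000/(108100/1111) − 10 = 300/1081 in ≈ 0.278 in
Initial abstraction Ia = S/5 = (300/1081)/5 = 60/1081 ≈ 0.056 in

S = 300/1081 in ≈ 0.278 in; Ia = 60/1081 in ≈ 0.056 in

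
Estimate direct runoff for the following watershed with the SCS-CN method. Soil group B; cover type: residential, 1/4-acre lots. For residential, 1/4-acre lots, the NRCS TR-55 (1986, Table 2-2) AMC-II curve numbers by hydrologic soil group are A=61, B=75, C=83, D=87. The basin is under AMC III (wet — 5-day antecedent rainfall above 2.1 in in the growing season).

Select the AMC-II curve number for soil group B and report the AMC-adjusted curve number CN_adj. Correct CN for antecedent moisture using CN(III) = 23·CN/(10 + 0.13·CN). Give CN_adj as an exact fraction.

NRCS table: residential, 1/4-acre lots, soil group B → CN(II) = 75
Adjust CN=75 to AMC III: 23·75/(10 + 0.13·75) → 1725 ÷ (79/4) = 6900/79 ≈ 87.342

CN_adj = 6900/79 ≈ 87.342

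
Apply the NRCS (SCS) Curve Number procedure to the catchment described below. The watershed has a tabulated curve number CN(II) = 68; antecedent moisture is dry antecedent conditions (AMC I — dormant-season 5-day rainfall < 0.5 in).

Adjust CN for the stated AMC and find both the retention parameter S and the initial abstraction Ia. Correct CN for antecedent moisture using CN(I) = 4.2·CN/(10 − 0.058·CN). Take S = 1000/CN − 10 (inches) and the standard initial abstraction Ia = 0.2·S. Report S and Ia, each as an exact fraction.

Adjust CN=68 to AMC I: 4.2·68/(10 − 0.058·68) → (1428/5) ÷ (757/125) = 35700/757 ≈ 47.160
Max retention: S = 1000/(35700/757) − 10 = 4000/357 in (≈ 11.204 in)
Initial abstraction Ia = S/5 = (4000/357)/5 = 800/357 ≈ 2.241 in

S = 4000/357 in ≈ 11.204 in; Ia = 800/357 in ≈ 2.241 in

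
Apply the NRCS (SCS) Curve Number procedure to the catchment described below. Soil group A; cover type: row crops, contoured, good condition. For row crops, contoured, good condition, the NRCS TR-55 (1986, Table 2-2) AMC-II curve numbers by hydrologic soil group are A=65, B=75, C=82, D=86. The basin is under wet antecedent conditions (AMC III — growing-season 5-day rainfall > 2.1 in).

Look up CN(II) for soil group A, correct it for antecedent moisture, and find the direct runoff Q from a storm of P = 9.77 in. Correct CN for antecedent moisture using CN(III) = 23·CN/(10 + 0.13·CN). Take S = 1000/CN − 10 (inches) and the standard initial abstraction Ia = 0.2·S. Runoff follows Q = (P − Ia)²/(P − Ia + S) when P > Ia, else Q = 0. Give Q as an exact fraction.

NRCS table: row crops, contoured, good condition, soil group A → CN(II) = 65
Adjust CN=65 to AMC III: 23·65/(10 + 0.13·65) → 1495 ÷ (369/20) = 29900/369 ≈ 81.030
S = 1000/(29900/369) − 10 = 700/299 in ≈ 2.341 in
Initial abstraction Ia = S/5 = (700/299)/5 = 140/299 ≈ 0.468 in
P − Ia = 9.770 − 0.468 = 278123/29900 ≈ 9.302 in (> 0, runoff occurs)
Q = (278123/29900)²/((278123/29900) + 700/299) = (77352403129/894010000)/(348123/29900) = 77352403129/10408877700 in ≈ 7.431 in

Q = 77352403129/10408877700 in ≈ 7.431 in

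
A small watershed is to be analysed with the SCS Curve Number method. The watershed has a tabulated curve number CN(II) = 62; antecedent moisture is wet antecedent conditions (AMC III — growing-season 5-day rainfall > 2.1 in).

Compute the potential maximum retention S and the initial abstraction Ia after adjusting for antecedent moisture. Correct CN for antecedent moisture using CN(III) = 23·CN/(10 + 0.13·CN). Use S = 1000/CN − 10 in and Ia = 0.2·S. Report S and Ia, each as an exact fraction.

S = 1900/713 in ≈ 2.665 in; Ia = 380/713 in ≈ 0.533 in

Adjust CN=62 to AMC III: 23·62/(10 + 0.13·62) → 1426 ÷ (903/50) = 71300/903 ≈ 78.959
Retention S: 1000/CN − 10 with CN=78.959 → S = 1900/713 ≈ 2.665 in
Initial abstraction Ia = S/5 = (1900/713)/5 = 380/713 ≈ 0.533 in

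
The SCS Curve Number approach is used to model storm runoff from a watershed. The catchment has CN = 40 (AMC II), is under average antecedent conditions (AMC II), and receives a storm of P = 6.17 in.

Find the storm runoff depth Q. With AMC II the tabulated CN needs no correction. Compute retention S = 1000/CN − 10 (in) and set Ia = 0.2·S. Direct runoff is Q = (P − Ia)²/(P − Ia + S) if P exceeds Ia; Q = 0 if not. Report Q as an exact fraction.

AMC II — tabulated CN = 40 applies directly.
Retention S: 1000/CN − 10 with CN=40.000 → S = 15 ≈ 15.000 in
Ia = 0.2S: 0.2·15.000 = 3.000 in (exactly 3)
Excess rainfall: 6.170 − 3.000 = 3.170 in; P > Ia so Q > 0
Q: (317/100)² ÷ (1817/100) = 100489/181700 in (≈ 0.553 in)

Q = 100489/181700 in ≈ 0.553 in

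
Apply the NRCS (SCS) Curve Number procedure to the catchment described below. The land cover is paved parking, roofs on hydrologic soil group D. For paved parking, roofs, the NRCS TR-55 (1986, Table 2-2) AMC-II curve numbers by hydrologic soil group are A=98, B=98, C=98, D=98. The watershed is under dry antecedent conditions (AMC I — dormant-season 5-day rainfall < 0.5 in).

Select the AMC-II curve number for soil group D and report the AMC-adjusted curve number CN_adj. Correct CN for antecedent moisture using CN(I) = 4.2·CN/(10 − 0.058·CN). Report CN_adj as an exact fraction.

CN_adj = 102900/1079 ≈ 95.366

NRCS table: paved parking, roofs, soil group D → CN(II) = 98
Dry (AMC I): CN(I) = 4.2·98/(10 − 0.058·98) = (2058/5)/(1079/250) = 102900/1079 ≈ 95.366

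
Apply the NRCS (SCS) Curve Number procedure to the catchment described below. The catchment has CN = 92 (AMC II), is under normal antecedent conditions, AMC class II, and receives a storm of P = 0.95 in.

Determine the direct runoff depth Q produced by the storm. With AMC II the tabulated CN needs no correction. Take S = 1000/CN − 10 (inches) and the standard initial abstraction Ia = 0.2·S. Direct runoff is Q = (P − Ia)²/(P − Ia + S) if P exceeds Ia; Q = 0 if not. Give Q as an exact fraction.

Q = 127449/348220 in ≈ 0.366 in

CN(II) = 92; AMC II needs no correction.
S = 1000/92 − 10 = 20/23 in ≈ 0.870 in
Initial abstraction Ia = S/5 = (20/23)/5 = 4/23 ≈ 0.174 in
Since P=0.950 > Ia=0.174: effective rainfall P−Ia = 357/460 in
Q: (357/460)² ÷ (757/460) = 127449/348220 in (≈ 0.366 in)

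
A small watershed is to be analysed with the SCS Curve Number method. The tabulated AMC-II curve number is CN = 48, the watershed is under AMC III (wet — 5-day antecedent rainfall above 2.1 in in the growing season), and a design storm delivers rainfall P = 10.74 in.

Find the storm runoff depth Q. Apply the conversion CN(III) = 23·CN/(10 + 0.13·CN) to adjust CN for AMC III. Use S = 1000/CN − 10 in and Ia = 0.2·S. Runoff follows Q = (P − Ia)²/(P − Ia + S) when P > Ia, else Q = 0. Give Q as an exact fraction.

Q = 1142642809/172682850 in ≈ 6.617 in

CN(III) from CN(II)=48: (23·48)/(10 + 0.13·48) = 13800/203 ≈ 67.980
Max retention: S = 1000/(13800/203) − 10 = 325/69 in (≈ 4.710 in)
Initial abstraction Ia = S/5 = (325/69)/5 = 65/69 ≈ 0.942 in
Excess rainfall: 10.740 − 0.942 = 9.798 in; P > Ia so Q > 0
Runoff Q = (P−Ia)²/(P−Ia+S) = (9.798)²/(9.798+4.710) = 1142642809/172682850 ≈ 6.617 in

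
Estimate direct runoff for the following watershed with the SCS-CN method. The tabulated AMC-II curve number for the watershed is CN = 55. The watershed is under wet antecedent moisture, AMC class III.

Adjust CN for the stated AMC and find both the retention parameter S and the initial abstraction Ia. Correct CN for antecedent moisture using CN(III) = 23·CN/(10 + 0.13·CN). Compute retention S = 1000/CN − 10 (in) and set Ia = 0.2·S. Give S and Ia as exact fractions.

S = 900/253 in ≈ 3.557 in; Ia = 180/253 in ≈ 0.711 in

Adjust CN=55 to AMC III: 23·55/(10 + 0.13·55) → 1265 ÷ (343/20) = 25300/343 ≈ 73.761
Max retention: S = 1000/(25300/343) − 10 = 900/253 in (≈ 3.557 in)
Ia = 0.2·(900/253) = 180/253 in ≈ 0.711 in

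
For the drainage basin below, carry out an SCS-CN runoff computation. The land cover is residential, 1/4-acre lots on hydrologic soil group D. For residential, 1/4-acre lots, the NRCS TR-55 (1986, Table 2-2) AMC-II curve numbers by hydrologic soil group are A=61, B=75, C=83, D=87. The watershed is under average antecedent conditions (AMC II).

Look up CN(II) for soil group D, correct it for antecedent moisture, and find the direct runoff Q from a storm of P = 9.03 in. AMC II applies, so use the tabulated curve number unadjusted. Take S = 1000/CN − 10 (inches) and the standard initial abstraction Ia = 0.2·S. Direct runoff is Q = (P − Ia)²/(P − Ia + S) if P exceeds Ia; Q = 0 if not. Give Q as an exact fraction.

NRCS table: residential, 1/4-acre lots, soil group D → CN(II) = 87
CN(II) = 87; AMC II needs no correction.
S = 1000/87 − 10 = 130/87 in ≈ 1.494 in
Ia = 0.2S: 0.2·1.494 = 0.299 in (exactly 26/87)
Excess rainfall: 9.030 − 0.299 = 8.731 in; P > Ia so Q > 0
Runoff Q = (P−Ia)²/(P−Ia+S) = (8.731)²/(8.731+1.494) = 5770073521/773960700 ≈ 7.455 in

Q = 5770073521/773960700 in ≈ 7.455 in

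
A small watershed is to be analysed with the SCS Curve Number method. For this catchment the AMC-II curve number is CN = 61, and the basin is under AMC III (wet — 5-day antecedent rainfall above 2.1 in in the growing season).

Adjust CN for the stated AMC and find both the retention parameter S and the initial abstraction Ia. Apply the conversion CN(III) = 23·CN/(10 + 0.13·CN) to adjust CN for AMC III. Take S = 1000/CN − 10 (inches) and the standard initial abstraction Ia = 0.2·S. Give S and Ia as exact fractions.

S = 3900/1403 in ≈ 2.780 in; Ia = 780/1403 in ≈ 0.556 in

CN(III) from CN(II)=61: (23·61)/(10 + 0.13·61) = 140300/1793 ≈ 78.249
Retention S: 1000/CN − 10 with CN=78.249 → S = 3900/1403 ≈ 2.780 in
Initial abstraction Ia = S/5 = (3900/1403)/5 = 780/1403 ≈ 0.556 in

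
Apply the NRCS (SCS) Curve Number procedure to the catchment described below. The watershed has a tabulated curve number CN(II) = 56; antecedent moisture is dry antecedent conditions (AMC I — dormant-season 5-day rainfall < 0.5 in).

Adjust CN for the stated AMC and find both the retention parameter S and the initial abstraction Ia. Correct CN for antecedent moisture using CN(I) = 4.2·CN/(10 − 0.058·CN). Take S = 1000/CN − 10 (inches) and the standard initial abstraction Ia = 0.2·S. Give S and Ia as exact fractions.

Dry (AMC I): CN(I) = 4.2·56/(10 − 0.058·56) = (1176/5)/(844/125) = 7350/211 ≈ 34.834
Retention S: 1000/CN − 10 with CN=34.834 → S = 2750/147 ≈ 18.707 in
Ia = 0.2S: 0.2·18.707 = 3.741 in (exactly 550/147)

S = 2750/147 in ≈ 18.707 in; Ia = 550/147 in ≈ 3.741 in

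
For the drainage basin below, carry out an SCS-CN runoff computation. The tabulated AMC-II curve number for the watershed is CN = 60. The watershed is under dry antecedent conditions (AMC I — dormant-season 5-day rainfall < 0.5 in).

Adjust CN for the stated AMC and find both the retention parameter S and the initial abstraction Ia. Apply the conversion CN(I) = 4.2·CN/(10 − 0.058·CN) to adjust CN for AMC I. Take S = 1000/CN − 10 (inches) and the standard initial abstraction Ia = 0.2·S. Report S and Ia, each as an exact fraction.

S = 1000/63 in ≈ 15.873 in; Ia = 200/63 in ≈ 3.175 in

Dry (AMC I): CN(I) = 4.2·60/(10 − 0.058·60) = 252/(163/25) = 6300/163 ≈ 38.650
Retention S: 1000/CN − 10 with CN=38.650 → S = 1000/63 ≈ 15.873 in
Ia = 0.2·(1000/63) = 200/63 in ≈ 3.175 in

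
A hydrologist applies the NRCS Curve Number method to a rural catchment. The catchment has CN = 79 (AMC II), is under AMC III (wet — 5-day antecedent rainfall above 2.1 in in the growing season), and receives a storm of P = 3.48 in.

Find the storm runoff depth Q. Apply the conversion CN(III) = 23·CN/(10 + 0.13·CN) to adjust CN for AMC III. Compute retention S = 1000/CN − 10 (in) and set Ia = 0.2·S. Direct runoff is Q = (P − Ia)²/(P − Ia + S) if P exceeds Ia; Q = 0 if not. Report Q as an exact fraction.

CN(III) from CN(II)=79: (23·79)/(10 + 0.13·79) = 181700/2027 ≈ 89.640
S = 1000/(181700/2027) − 10 = 2100/1817 in ≈ 1.156 in
Ia = 0.2S: 0.2·1.156 = 0.231 in (exactly 420/1817)
Since P=3.480 > Ia=0.231: effective rainfall P−Ia = 147579/45425 in
Q = (147579/45425)²/((147579/45425) + 2100/1817) = (21779561241/2063430625)/(200079/45425) = 2419951249/1009843175 in ≈ 2.396 in

Q = 2419951249/1009843175 in ≈ 2.396 in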